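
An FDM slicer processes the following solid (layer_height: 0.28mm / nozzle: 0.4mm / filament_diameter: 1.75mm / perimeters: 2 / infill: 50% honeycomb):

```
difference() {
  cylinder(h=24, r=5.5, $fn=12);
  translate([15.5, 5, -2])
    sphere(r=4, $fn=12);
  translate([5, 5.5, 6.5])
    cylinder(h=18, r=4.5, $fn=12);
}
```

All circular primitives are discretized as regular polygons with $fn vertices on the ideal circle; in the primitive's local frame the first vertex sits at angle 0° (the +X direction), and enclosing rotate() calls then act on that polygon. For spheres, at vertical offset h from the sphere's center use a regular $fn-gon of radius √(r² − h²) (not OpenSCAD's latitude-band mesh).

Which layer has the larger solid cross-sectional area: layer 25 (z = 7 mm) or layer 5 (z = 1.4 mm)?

Layer 25 (z = 7): the cylinder: section is a regular 12-gon, circumradius r=5.5 (area = (12/2)·5.500²·sin(360°/12) = 90.75 mm²); the sphere at (15.5, 5) is not intersected at this z (|z−center|=9.000 > r=4); the cylinder at (5, 5.5): section is a regular 12-gon, circumradius r=4.5 (area = (12/2)·4.500²·sin(360°/12) = 60.75 mm²); Subtracting the remaining from the first: starting from the r=5.5 cylinder (90.75 mm²), the r=4.5 cylinder at (5, 5.5) partially overlaps it — only the 10.04 mm² overlap (of its 60.75 mm²) is removed, clipping the outline — area = 80.71 mm². So its area = 80.71 mm². Layer 5 (z = 1.4): the r=5.5 cylinder gives a regular 12-gon of circumradius 5.5 (constant along its height) (area = (12/2)·5.500²·sin(360°/12) = 90.75 mm²); the r=4 sphere at (15.5, 5) slices to a regular 12-gon of circumradius 2.107 (√(r²−h²) with h=3.4 from center) (area = (12/2)·2.107²·sin(360°/12) = 13.32 mm²); the cylinder at (5, 5.5) is not intersected at this z (z outside [6.5, 24.5]); After the difference (first − rest): starting from the r=5.5 cylinder (90.75 mm²), the r=4 sphere at (15.5, 5) misses the remaining region (no effect) — area = 90.75 mm². So its area = 90.75 mm². Layer 5 is larger (90.75 vs 80.71 mm²).

layer 5 (z = 1.4 mm)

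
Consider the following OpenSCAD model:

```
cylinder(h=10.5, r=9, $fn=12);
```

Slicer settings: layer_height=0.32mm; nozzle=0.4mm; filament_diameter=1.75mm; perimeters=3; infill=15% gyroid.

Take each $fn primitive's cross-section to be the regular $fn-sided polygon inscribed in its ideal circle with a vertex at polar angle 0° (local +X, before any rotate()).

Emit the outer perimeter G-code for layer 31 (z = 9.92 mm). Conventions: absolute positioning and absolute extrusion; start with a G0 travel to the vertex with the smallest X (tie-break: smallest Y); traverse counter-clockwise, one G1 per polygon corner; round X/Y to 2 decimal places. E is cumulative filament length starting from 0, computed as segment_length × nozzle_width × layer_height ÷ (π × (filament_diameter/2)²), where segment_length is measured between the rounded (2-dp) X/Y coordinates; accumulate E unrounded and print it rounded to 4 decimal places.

G0 X-9.00 Y0.00 Z9.92
G1 X-7.79 Y-4.50 E0.2480
G1 X-4.50 Y-7.79 E0.4956
G1 X0.00 Y-9.00 E0.7436
G1 X4.50 Y-7.79 E0.9915
G1 X7.79 Y-4.50 E1.2391
G1 X9.00 Y0.00 E1.4871
G1 X7.79 Y4.50 E1.7351
G1 X4.50 Y7.79 E1.9827
G1 X0.00 Y9.00 E2.2307
G1 X-4.50 Y7.79 E2.4787
G1 X-7.79 Y4.50 E2.7263
G1 X-9.00 Y0.00 E2.9742

At z = 9.92 mm: the r=9 cylinder gives a regular 12-gon of circumradius 9 (constant along its height). The outline is a single polygon with 12 vertices. Extrusion per mm of travel: 0.4 × 0.32 / (π × 0.875²) = 0.053216. Accumulating E over each segment gives final E = 2.9742.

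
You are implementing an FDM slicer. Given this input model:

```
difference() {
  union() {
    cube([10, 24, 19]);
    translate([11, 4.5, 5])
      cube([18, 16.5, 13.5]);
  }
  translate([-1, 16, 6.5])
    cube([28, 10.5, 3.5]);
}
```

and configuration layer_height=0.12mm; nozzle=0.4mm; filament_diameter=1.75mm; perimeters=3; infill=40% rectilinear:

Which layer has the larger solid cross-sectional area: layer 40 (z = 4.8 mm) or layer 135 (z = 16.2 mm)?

Layer 40 (z = 4.8): the cube is present — its section is the full 10×24 rectangle (area 240.00 mm²); the cube at (11, 4.5) is absent (z outside [5, 18.5]); Merging all regions: only the 10×24 cube is present, so the union is just that shape — area = 240.00 mm²; the cube at (-1, 16) does not reach this height (z outside [6.5, 10]); Subtracting the remaining from the first: none of the subtracted shapes is present at this height, so that combined region is unchanged — area = 240.00 mm². So its area = 240.00 mm². Layer 135 (z = 16.2): the cube is present — its section is the full 10×24 rectangle (area 240.00 mm²); the 18×16.5 cube at (11, 4.5) contributes its full rectangle (area 297.00 mm²); Combining (union): the 2 present regions are separate (no shared area or edge), so areas and boundary lengths simply add and each stays a separate island — area = 537.00 mm²; the cube at (-1, 16) is absent (z outside [6.5, 10]); Subtracting the remaining from the first: none of the subtracted shapes is present at this height, so the result so far is unchanged — area = 537.00 mm². So its area = 537.00 mm². Layer 135 is larger (537.00 vs 240.00 mm²).

layer 135 (z = 16.2 mm)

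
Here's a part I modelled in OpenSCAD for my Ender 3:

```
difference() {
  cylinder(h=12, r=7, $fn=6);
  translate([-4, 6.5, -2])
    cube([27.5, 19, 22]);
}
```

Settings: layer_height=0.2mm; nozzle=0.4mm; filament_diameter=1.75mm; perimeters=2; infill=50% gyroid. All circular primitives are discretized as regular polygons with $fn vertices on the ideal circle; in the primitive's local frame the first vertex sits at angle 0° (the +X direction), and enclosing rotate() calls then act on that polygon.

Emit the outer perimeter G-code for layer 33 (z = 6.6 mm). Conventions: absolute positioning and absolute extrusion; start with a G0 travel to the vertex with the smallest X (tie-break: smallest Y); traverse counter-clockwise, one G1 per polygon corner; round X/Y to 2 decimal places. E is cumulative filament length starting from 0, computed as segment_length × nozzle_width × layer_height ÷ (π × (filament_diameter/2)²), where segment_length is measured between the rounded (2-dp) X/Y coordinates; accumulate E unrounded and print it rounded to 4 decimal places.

At z = 6.6 mm: the cylinder: section is a regular 6-gon, circumradius r=7; the cube at (-4, 6.5) (footprint 27.5×19) is included at this height; Taking the first minus the rest: starting from the r=7 cylinder, the 27.5×19 cube at (-4, 6.5) misses the remaining region (no effect) — 1 connected region. The outline is a single polygon with 6 vertices. Extrusion per mm of travel: 0.4 × 0.2 / (π × 0.875²) = 0.033260. Accumulating E over each segment gives final E = 1.3967.

G0 X-7.00 Y0.00 Z6.60
G1 X-3.50 Y-6.06 E0.2328
G1 X3.50 Y-6.06 E0.4656
G1 X7.00 Y0.00 E0.6983
G1 X3.50 Y6.06 E0.9311
G1 X-3.50 Y6.06 E1.1639
G1 X-7.00 Y0.00 E1.3967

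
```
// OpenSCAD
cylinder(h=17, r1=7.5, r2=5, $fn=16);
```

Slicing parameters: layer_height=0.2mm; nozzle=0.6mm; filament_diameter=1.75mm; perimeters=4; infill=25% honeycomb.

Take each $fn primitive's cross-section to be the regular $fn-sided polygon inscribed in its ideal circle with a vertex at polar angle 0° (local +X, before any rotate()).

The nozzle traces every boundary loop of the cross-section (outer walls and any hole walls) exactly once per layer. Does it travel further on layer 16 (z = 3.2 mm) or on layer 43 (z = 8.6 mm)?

Layer 16 (z = 3.2): the cone: at t=0.188 of its height the radius interpolates to r₁+(r₂−r₁)t = 7.029, giving a regular 16-gon of that circumradius (perimeter = 2·16·7.029·sin(180°/16) = 43.88 mm). So its perimeter = 43.88 mm. Layer 43 (z = 8.6): the cone (r1=7.5→r2=5) has section circumradius 6.235 here — a regular 16-gon (perimeter = 2·16·6.235·sin(180°/16) = 38.93 mm). So its perimeter = 38.93 mm. Layer 16 is larger (43.88 vs 38.93 mm).

layer 16 (z = 3.2 mm)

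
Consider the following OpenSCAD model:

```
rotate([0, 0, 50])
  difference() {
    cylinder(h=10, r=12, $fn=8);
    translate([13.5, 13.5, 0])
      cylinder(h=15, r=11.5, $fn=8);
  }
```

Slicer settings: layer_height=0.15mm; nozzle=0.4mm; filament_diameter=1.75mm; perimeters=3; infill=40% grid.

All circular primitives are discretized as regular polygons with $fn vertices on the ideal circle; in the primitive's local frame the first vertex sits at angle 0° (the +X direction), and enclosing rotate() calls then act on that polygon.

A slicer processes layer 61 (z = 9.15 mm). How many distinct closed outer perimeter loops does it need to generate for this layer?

At z = 9.15 mm: the r=12 cylinder gives a regular 8-gon of circumradius 12 (constant along its height); the r=11.5 cylinder at (13.5, 13.5) contributes a regular 8-gon of circumradius 11.5; After the difference (first − rest): starting from the r=12 cylinder, the r=11.5 cylinder at (13.5, 13.5) partially overlaps it — only the 23.46 mm² overlap (of its 374.06 mm²) is removed, clipping the outline — 1 connected region; (rotated 50° about Z; rotation is an isometry so areas/perimeters/island counts are preserved). The result has 1 disconnected region.

1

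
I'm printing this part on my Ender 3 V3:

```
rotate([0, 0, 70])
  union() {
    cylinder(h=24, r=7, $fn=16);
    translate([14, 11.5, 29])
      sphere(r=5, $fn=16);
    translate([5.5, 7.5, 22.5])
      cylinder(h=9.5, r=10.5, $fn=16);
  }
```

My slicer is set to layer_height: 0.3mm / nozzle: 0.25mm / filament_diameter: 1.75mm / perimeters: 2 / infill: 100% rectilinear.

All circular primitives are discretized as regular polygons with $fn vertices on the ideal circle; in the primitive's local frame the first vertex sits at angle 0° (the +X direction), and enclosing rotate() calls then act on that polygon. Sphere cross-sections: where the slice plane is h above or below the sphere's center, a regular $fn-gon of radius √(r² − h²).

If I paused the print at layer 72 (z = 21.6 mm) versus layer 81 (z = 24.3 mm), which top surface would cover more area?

Layer 72 (z = 21.6): the r=7 cylinder contributes a regular 16-gon of circumradius 7 (area = (16/2)·7.000²·sin(360°/16) = 150.01 mm²); the sphere at (14, 11.5) is absent (|z−center|=7.400 > r=5); the cylinder at (5.5, 7.5) is not intersected at this z (z outside [22.5, 32]); Combining (union): only the r=7 cylinder is present, so the union is just that shape — area = 150.01 mm²; (rotated 70° about Z; rotation is an isometry so areas/perimeters/island counts are preserved). So its area = 150.01 mm². Layer 81 (z = 24.3): the cylinder is not intersected at this z (z outside [0, 24]); the sphere at (14, 11.5): section is a regular 16-gon, circumradius = √(r²−h²) = √(5²−4.7²) = 1.706 (area = (16/2)·1.706²·sin(360°/16) = 8.91 mm²); the cylinder at (5.5, 7.5): section is a regular 16-gon, circumradius r=10.5 (area = (16/2)·10.500²·sin(360°/16) = 337.53 mm²); Combining (union): the regions partially overlap — summed areas 346.44 mm² minus the doubly-counted overlap 7.50 mm² gives 338.93 mm² — area = 338.93 mm²; (whole slice rotated 70° about Z — lengths, areas and connectivity unchanged). So its area = 338.93 mm². Layer 81 is larger (338.93 vs 150.01 mm²).

layer 81 (z = 24.3 mm)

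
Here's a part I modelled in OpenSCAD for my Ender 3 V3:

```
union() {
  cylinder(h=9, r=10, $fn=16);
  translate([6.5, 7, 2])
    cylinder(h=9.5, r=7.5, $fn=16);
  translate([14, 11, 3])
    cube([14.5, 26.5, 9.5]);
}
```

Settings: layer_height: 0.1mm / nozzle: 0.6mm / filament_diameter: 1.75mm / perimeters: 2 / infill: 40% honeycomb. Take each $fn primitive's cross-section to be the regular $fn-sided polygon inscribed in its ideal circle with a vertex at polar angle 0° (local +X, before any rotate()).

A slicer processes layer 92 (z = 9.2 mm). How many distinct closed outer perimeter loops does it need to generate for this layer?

At z = 9.2 mm: the cylinder is absent (z outside [0, 9]); the r=7.5 cylinder at (6.5, 7) gives a regular 16-gon of circumradius 7.5 (constant along its height); the cube at (14, 11) is present — its section is the full 14.5×26.5 rectangle; Taking the union: the 2 present regions are separate (no shared area or edge), so areas and boundary lengths simply add and each stays a separate island — 2 connected regions. The result has 2 disconnected regions.

2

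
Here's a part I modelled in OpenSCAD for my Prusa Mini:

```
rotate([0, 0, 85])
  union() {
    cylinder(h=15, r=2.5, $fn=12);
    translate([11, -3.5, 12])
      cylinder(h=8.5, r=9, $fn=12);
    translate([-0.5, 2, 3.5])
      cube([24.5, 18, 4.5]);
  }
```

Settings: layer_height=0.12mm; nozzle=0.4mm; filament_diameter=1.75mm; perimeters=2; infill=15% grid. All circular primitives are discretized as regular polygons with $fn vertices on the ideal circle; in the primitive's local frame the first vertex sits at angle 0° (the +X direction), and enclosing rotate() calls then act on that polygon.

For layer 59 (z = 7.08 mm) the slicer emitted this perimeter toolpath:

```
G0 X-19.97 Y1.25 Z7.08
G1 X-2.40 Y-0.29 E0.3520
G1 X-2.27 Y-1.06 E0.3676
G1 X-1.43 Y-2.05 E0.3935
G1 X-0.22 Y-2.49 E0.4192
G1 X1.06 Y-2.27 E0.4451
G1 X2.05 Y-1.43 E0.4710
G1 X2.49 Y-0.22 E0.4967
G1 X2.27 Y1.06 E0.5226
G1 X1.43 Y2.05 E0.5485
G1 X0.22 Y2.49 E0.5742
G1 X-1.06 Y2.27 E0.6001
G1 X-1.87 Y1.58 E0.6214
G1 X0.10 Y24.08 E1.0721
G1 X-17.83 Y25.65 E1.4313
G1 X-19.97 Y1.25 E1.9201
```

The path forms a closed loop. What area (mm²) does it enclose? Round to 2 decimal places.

Apply the shoelace formula to the sequence of (X, Y) vertices; enclosed area = 459.04 mm².

459.04 mm²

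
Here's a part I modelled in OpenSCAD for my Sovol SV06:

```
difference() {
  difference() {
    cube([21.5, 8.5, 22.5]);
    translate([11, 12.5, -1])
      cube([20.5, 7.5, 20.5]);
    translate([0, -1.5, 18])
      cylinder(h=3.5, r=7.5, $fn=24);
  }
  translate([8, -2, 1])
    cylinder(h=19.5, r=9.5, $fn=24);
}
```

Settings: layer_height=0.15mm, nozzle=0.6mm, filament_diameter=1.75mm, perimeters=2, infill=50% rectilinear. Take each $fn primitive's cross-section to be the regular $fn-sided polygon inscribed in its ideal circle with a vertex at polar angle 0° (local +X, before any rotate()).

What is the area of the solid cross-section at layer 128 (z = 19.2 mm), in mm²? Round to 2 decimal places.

At z = 19.2 mm: the cube is present — its section is the full 21.5×8.5 rectangle (area 182.75 mm²); the cube at (11, 12.5) (footprint 20.5×7.5) is included at this height (area 153.75 mm²); the r=7.5 cylinder at (0, -1.5) gives a regular 24-gon of circumradius 7.5 (constant along its height) (area = (24/2)·7.500²·sin(360°/24) = 174.70 mm²); Subtracting the remaining from the first: starting from the 21.5×8.5 cube (182.75 mm²), the 20.5×7.5 cube at (11, 12.5) misses the remaining region (no effect); the r=7.5 cylinder at (0, -1.5) partially overlaps it — only the 32.57 mm² overlap (of its 174.70 mm²) is removed, clipping the outline — area = 150.18 mm²; the r=9.5 cylinder at (8, -2) gives a regular 24-gon of circumradius 9.5 (constant along its height) (area = (24/2)·9.500²·sin(360°/24) = 280.30 mm²); After the difference (first − rest): starting from the result so far (150.18 mm²), the r=9.5 cylinder at (8, -2) partially overlaps it — only the 71.17 mm² overlap (of its 280.30 mm²) is removed, clipping the outline — area = 79.01 mm². Overall, the cross-section is a single solid region. Net area = 79.01 mm².

79.01 mm²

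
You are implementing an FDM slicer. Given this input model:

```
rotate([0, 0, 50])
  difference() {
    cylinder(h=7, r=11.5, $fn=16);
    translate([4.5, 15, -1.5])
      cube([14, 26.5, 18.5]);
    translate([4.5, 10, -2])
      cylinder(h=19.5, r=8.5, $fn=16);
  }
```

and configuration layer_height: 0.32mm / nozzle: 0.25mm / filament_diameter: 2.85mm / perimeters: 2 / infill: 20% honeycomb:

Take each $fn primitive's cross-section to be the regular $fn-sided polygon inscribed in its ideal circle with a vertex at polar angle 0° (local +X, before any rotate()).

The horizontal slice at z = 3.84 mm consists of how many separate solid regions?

1

At z = 3.84 mm: the cylinder: section is a regular 16-gon, circumradius r=11.5; the cube at (4.5, 15) (footprint 14×26.5) is included at this height; the cylinder at (4.5, 10): section is a regular 16-gon, circumradius r=8.5; Taking the first minus the rest: starting from the r=11.5 cylinder, the 14×26.5 cube at (4.5, 15) misses the remaining region (no effect); the r=8.5 cylinder at (4.5, 10) partially overlaps it — only the 99.09 mm² overlap (of its 221.19 mm²) is removed, clipping the outline — 1 connected region; (rotated 50° about Z; rotation is an isometry so areas/perimeters/island counts are preserved). The result has 1 disconnected region.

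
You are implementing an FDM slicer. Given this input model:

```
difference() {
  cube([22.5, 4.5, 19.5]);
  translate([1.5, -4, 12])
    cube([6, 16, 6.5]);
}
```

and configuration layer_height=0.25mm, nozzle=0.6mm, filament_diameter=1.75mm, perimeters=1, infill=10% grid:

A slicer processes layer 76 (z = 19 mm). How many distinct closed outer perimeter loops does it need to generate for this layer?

At z = 19 mm: the cube is present — its section is the full 22.5×4.5 rectangle; the cube at (1.5, -4) is absent (z outside [12, 18.5]); Taking the first minus the rest: none of the subtracted shapes is present at this height, so the 22.5×4.5 cube is unchanged — 1 connected region. The result has 1 disconnected region.

1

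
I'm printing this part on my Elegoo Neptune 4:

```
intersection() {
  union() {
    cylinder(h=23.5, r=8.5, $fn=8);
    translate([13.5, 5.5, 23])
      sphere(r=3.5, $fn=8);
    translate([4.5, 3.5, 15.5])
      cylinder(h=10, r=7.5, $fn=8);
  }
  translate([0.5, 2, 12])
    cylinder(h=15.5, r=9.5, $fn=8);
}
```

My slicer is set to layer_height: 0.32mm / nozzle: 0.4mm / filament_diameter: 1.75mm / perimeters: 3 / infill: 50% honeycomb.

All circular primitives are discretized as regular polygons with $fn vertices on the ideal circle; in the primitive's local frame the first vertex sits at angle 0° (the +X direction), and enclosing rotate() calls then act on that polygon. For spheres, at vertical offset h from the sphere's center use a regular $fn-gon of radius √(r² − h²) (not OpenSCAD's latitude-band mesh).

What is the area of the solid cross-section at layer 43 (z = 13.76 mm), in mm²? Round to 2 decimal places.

At z = 13.76 mm: the r=8.5 cylinder gives a regular 8-gon of circumradius 8.5 (constant along its height) (area = (8/2)·8.500²·sin(360°/8) = 204.35 mm²); the sphere at (13.5, 5.5) is not intersected at this z (|z−center|=9.240 > r=3.5); the cylinder at (4.5, 3.5) is absent (z outside [15.5, 25.5]); Merging all regions: only the r=8.5 cylinder is present, so the union is just that shape — area = 204.35 mm²; the r=9.5 cylinder at (0.5, 2) gives a regular 8-gon of circumradius 9.5 (constant along its height) (area = (8/2)·9.500²·sin(360°/8) = 255.27 mm²); Keeping only the common overlap: the r=9.5 cylinder at (0.5, 2) partially overlaps the result so far; clipping to the common part keeps 190.12 mm² — area = 190.12 mm². Overall, the cross-section is a single solid region. Net area = 190.12 mm².

190.12 mm²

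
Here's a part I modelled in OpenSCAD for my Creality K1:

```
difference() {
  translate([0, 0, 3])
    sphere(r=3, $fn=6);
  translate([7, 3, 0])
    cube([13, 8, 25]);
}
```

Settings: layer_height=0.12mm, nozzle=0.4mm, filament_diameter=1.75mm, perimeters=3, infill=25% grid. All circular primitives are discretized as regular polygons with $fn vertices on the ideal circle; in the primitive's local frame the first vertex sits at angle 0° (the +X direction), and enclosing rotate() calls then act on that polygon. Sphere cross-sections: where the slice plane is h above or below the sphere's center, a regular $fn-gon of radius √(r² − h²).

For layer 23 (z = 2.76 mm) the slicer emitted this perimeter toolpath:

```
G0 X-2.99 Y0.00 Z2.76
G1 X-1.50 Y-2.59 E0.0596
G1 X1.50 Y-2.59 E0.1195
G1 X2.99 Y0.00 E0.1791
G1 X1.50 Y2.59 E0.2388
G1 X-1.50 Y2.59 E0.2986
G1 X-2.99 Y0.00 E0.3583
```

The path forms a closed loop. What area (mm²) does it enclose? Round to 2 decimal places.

Apply the shoelace formula to the sequence of (X, Y) vertices; enclosed area = 23.26 mm².

23.26 mm²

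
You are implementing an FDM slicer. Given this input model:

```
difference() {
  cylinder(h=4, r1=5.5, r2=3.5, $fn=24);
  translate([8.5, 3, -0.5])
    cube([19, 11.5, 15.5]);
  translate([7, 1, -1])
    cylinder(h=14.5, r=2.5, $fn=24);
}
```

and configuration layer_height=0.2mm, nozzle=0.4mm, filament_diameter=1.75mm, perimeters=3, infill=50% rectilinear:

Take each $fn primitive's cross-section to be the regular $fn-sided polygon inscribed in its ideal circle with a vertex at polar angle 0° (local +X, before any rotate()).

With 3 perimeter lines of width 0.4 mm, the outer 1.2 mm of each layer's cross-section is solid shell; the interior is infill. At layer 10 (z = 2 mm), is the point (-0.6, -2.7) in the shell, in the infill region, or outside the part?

infill

At z = 2 mm: the cone: at t=0.500 of its height the radius interpolates to r₁+(r₂−r₁)t = 4.500, giving a regular 24-gon of that circumradius; the cube at (8.5, 3) (footprint 19×11.5) is included at this height; the r=2.5 cylinder at (7, 1) contributes a regular 24-gon of circumradius 2.5; Subtracting the remaining from the first: starting from the cone, the 19×11.5 cube at (8.5, 3) misses the remaining region (no effect); the r=2.5 cylinder at (7, 1) misses the remaining region (no effect) — 1 connected region. Overall, the cross-section is a single solid region. The nearest boundary edge runs (-0.00, -4.50)→(-1.16, -4.35); distance from the point to it = 1.71 mm. The point is inside the cross-section and 1.71 mm from the nearest boundary — more than the 1.2 mm shell width (3 × 0.4), so it's in the infill interior.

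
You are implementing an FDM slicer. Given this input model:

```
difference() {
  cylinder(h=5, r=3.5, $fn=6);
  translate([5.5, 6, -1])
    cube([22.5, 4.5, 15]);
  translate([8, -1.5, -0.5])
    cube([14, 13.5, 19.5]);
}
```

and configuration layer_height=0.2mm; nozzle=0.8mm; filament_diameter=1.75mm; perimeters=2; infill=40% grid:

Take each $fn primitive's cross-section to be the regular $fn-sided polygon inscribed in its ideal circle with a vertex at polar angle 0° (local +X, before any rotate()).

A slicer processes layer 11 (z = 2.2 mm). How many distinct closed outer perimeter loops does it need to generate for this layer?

1

At z = 2.2 mm: the cylinder: section is a regular 6-gon, circumradius r=3.5; the cube at (5.5, 6) (footprint 22.5×4.5) is included at this height; the cube at (8, -1.5) is present — its section is the full 14×13.5 rectangle; Taking the first minus the rest: starting from the r=3.5 cylinder, the 22.5×4.5 cube at (5.5, 6) misses the remaining region (no effect); the 14×13.5 cube at (8, -1.5) misses the remaining region (no effect) — 1 connected region. The result has 1 disconnected region.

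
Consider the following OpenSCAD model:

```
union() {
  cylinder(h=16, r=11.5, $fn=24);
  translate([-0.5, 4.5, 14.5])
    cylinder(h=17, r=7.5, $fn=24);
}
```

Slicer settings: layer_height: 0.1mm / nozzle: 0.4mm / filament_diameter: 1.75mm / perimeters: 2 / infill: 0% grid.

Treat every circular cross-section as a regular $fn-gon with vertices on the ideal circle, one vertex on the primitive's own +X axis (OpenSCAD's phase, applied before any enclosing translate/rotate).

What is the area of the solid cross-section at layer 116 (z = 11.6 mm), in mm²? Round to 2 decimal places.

410.75 mm²

At z = 11.6 mm: the r=11.5 cylinder gives a regular 24-gon of circumradius 11.5 (constant along its height) (area = (24/2)·11.500²·sin(360°/24) = 410.75 mm²); the cylinder at (-0.5, 4.5) does not reach this height (z outside [14.5, 31.5]); Merging all regions: only the r=11.5 cylinder is present, so the union is just that shape — area = 410.75 mm². Overall, the cross-section is a single solid region. Net area = 410.75 mm².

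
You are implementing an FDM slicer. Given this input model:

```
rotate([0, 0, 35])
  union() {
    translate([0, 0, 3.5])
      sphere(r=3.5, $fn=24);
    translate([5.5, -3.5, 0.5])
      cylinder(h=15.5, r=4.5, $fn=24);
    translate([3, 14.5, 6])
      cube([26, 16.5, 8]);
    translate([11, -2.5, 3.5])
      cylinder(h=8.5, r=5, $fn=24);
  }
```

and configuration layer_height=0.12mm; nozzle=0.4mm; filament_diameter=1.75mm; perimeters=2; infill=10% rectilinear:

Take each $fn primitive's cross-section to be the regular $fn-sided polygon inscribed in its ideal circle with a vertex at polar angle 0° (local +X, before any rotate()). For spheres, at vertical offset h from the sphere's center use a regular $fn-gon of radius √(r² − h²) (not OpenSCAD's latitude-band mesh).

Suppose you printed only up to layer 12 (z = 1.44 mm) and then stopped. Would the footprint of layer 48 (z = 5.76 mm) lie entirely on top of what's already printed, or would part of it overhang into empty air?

part overhangs

Compare the two slices. At z = 1.44: the r=3.5 sphere contributes a regular 24-gon of circumradius √(3.5²−2.06²) = 2.830 (area = (24/2)·2.830²·sin(360°/24) = 24.87 mm²); the r=4.5 cylinder at (5.5, -3.5) contributes a regular 24-gon of circumradius 4.5 (area = (24/2)·4.500²·sin(360°/24) = 62.89 mm²); the cube at (3, 14.5) is not intersected at this z (z outside [6, 14]); the cylinder at (11, -2.5) does not reach this height (z outside [3.5, 12]); Combining (union): the regions partially overlap — summed areas 87.76 mm² minus the doubly-counted overlap 1.64 mm² gives 86.12 mm² — area = 86.12 mm²; (whole slice rotated 35° about Z — lengths, areas and connectivity unchanged). At z = 5.76: the sphere: section is a regular 24-gon, circumradius = √(r²−h²) = √(3.5²−2.26²) = 2.673 (area = (24/2)·2.673²·sin(360°/24) = 22.18 mm²); the r=4.5 cylinder at (5.5, -3.5) gives a regular 24-gon of circumradius 4.5 (constant along its height) (area = (24/2)·4.500²·sin(360°/24) = 62.89 mm²); the cube at (3, 14.5) is absent (z outside [6, 14]); the r=5 cylinder at (11, -2.5) contributes a regular 24-gon of circumradius 5 (area = (24/2)·5.000²·sin(360°/24) = 77.65 mm²); Taking the union: the regions partially overlap — summed areas 162.72 mm² minus the doubly-counted overlap 21.64 mm² gives 141.08 mm² — area = 141.08 mm²; (rotated 35° about Z; rotation is an isometry so areas/perimeters/island counts are preserved). Checking containment: at z = 5.76 the cross-section extends beyond the z = 1.44 cross-section by about 57.16 mm².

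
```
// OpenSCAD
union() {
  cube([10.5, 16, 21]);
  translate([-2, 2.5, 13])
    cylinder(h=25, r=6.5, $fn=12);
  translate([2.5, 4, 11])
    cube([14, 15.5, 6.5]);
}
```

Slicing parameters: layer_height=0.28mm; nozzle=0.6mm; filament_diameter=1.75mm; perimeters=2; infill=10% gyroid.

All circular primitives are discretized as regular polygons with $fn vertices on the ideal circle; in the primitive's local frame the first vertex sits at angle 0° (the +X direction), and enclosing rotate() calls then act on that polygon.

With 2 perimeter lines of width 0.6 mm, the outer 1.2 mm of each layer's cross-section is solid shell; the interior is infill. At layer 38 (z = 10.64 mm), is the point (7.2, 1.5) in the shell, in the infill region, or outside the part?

infill

At z = 10.64 mm: the 10.5×16 cube contributes its full rectangle; the cylinder at (-2, 2.5) does not reach this height (z outside [13, 38]); the cube at (2.5, 4) is absent (z outside [11, 17.5]); Combining (union): only the 10.5×16 cube is present, so the union is just that shape — 1 connected region. Overall, the cross-section is a single solid region. The nearest boundary edge runs (0.00, 0.00)→(10.50, 0.00); distance from the point to it = 1.50 mm. The point is inside the cross-section and 1.50 mm from the nearest boundary — more than the 1.2 mm shell width (2 × 0.6), so it's in the infill interior.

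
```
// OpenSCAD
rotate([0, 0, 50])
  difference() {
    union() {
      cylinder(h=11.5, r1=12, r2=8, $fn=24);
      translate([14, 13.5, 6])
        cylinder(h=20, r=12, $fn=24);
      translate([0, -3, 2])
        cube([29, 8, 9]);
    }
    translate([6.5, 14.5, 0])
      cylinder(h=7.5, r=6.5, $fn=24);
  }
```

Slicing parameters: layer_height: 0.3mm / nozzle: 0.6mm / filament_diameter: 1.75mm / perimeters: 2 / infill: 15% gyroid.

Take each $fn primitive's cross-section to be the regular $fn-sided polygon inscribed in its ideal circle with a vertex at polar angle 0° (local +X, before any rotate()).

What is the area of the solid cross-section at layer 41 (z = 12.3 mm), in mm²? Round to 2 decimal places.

At z = 12.3 mm: the cone is not intersected at this z (z outside [0, 11.5]); the r=12 cylinder at (14, 13.5) gives a regular 24-gon of circumradius 12 (constant along its height) (area = (24/2)·12.000²·sin(360°/24) = 447.24 mm²); the cube at (0, -3) does not reach this height (z outside [2, 11]); Combining (union): only the r=12 cylinder at (14, 13.5) is present, so the union is just that shape — area = 447.24 mm²; the cylinder at (6.5, 14.5) is absent (z outside [0, 7.5]); Taking the first minus the rest: none of the subtracted shapes is present at this height, so the result so far is unchanged — area = 447.24 mm²; (rotated 50° about Z; rotation is an isometry so areas/perimeters/island counts are preserved). Overall, the cross-section is a single solid region. Net area = 447.24 mm².

447.24 mm²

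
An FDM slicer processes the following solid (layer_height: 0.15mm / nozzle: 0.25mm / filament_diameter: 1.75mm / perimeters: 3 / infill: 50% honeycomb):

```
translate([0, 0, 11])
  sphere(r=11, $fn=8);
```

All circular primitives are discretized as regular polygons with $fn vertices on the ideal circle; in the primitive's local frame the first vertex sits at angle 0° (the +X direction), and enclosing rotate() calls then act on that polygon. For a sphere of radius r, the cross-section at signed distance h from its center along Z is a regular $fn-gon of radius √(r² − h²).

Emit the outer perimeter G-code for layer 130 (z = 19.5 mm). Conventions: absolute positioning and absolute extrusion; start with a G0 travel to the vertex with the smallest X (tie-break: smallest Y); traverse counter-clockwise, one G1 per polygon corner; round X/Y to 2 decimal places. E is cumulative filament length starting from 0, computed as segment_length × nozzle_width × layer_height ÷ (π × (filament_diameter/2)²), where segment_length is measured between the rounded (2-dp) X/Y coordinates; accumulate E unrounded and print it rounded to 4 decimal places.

G0 X-6.98 Y0.00 Z19.50
G1 X-4.94 Y-4.94 E0.0833
G1 X0.00 Y-6.98 E0.1667
G1 X4.94 Y-4.94 E0.2500
G1 X6.98 Y0.00 E0.3333
G1 X4.94 Y4.94 E0.4166
G1 X0.00 Y6.98 E0.5000
G1 X-4.94 Y4.94 E0.5833
G1 X-6.98 Y0.00 E0.6666

At z = 19.5 mm: the r=11 sphere contributes a regular 8-gon of circumradius √(11²−8.5²) = 6.982. The outline is a single polygon with 8 vertices. Extrusion per mm of travel: 0.25 × 0.15 / (π × 0.875²) = 0.015591. Accumulating E over each segment gives final E = 0.6666.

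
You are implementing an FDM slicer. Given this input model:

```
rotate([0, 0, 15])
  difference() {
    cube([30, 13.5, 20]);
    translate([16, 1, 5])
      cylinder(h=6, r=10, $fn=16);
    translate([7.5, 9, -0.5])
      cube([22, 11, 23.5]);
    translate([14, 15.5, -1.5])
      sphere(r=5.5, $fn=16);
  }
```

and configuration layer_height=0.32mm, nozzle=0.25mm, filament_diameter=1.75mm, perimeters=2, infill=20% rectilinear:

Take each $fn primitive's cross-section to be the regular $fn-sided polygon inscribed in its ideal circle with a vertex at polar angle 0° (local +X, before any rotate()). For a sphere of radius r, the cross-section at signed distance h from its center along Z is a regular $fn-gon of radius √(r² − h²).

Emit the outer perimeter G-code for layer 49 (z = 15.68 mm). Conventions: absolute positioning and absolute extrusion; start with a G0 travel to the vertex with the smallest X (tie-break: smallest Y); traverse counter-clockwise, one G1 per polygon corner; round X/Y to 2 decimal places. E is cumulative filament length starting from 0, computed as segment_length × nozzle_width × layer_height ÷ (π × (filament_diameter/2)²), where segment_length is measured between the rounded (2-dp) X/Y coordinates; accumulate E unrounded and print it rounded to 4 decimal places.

At z = 15.68 mm: the 30×13.5 cube contributes its full rectangle; the cylinder at (16, 1) does not reach this height (z outside [5, 11]); the cube at (7.5, 9) (footprint 22×11) is included at this height; the sphere at (14, 15.5) does not reach this height (|z−center|=17.180 > r=5.5); Taking the first minus the rest: starting from the 30×13.5 cube, the 22×11 cube at (7.5, 9) partially overlaps it — only the 99.00 mm² overlap (of its 242.00 mm²) is removed, clipping the outline — 1 connected region; (whole slice rotated 15° about Z — lengths, areas and connectivity unchanged). The outline is a single polygon with 8 vertices. Extrusion per mm of travel: 0.25 × 0.32 / (π × 0.875²) = 0.033260. Accumulating E over each segment gives final E = 3.1930.

G0 X-3.49 Y13.04 Z15.68
G1 X0.00 Y0.00 E0.4490
G1 X28.98 Y7.76 E1.4468
G1 X25.48 Y20.80 E1.8959
G1 X25.00 Y20.68 E1.9123
G1 X26.17 Y16.33 E2.0622
G1 X4.92 Y10.63 E2.7939
G1 X3.75 Y14.98 E2.9437
G1 X-3.49 Y13.04 E3.1930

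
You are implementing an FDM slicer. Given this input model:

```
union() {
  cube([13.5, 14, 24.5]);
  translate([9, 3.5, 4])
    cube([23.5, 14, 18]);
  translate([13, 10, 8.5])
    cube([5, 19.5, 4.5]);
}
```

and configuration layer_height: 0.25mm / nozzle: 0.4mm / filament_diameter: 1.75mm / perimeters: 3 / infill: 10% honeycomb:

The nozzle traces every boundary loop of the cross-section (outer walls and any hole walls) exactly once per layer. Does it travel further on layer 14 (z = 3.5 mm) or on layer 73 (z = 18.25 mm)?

Layer 14 (z = 3.5): the cube (footprint 13.5×14) is included at this height (perimeter 55.00 mm); the cube at (9, 3.5) is absent (z outside [4, 22]); the cube at (13, 10) is not intersected at this z (z outside [8.5, 13]); Merging all regions: only the 13.5×14 cube is present, so the union is just that shape — boundary = 55.00 mm. So its perimeter = 55.00 mm. Layer 73 (z = 18.25): the cube is present — its section is the full 13.5×14 rectangle (perimeter 55.00 mm); the 23.5×14 cube at (9, 3.5) contributes its full rectangle (perimeter 75.00 mm); the cube at (13, 10) is not intersected at this z (z outside [8.5, 13]); Combining (union): the regions partially overlap (shared area 47.25 mm²), so the edge portions inside another operand are dropped and the merged outline is re-measured after clipping — boundary = 100.00 mm. So its perimeter = 100.00 mm. Layer 73 is larger (100.00 vs 55.00 mm).

layer 73 (z = 18.25 mm)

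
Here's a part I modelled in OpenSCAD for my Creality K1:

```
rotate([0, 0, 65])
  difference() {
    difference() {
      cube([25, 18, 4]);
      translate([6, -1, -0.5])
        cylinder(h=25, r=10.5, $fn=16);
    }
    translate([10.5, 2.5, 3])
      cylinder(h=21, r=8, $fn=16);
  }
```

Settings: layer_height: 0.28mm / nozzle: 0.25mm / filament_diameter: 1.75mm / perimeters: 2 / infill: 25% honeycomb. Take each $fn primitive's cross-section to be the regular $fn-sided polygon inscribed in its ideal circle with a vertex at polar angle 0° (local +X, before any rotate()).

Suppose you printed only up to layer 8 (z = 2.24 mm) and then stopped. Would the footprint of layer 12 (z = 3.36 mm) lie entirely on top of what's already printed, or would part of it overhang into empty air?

Compare the two slices. At z = 2.24: the cube (footprint 25×18) is included at this height (area 450.00 mm²); the r=10.5 cylinder at (6, -1) contributes a regular 16-gon of circumradius 10.5 (area = (16/2)·10.500²·sin(360°/16) = 337.53 mm²); Subtracting the remaining from the first: starting from the 25×18 cube (450.00 mm²), the r=10.5 cylinder at (6, -1) partially overlaps it — only the 126.48 mm² overlap (of its 337.53 mm²) is removed, clipping the outline — area = 323.52 mm²; the cylinder at (10.5, 2.5) does not reach this height (z outside [3, 24]); Subtracting the remaining from the first: none of the subtracted shapes is present at this height, so the result so far is unchanged — area = 323.52 mm²; (whole slice rotated 65° about Z — lengths, areas and connectivity unchanged). At z = 3.36: the cube is present — its section is the full 25×18 rectangle (area 450.00 mm²); the r=10.5 cylinder at (6, -1) contributes a regular 16-gon of circumradius 10.5 (area = (16/2)·10.500²·sin(360°/16) = 337.53 mm²); Taking the first minus the rest: starting from the 25×18 cube (450.00 mm²), the r=10.5 cylinder at (6, -1) partially overlaps it — only the 126.48 mm² overlap (of its 337.53 mm²) is removed, clipping the outline — area = 323.52 mm²; the r=8 cylinder at (10.5, 2.5) gives a regular 16-gon of circumradius 8 (constant along its height) (area = (16/2)·8.000²·sin(360°/16) = 195.93 mm²); Subtracting the remaining from the first: starting from the result so far (323.52 mm²), the r=8 cylinder at (10.5, 2.5) partially overlaps it — only the 39.32 mm² overlap (of its 195.93 mm²) is removed, clipping the outline — area = 284.20 mm²; (whole slice rotated 65° about Z — lengths, areas and connectivity unchanged). Checking containment: the cross-section at z = 3.36 is a subset of the cross-section at z = 2.24.

entirely on top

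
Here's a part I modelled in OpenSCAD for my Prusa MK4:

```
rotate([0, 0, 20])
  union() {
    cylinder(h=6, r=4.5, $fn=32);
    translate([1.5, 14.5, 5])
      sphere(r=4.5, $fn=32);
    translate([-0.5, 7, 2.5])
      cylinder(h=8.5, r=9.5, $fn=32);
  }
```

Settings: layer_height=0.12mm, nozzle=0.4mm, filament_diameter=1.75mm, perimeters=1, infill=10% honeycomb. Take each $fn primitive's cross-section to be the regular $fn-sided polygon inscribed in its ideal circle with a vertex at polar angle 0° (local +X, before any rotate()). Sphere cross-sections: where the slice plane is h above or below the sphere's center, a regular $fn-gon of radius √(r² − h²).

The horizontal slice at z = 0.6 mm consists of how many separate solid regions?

2

At z = 0.6 mm: the r=4.5 cylinder contributes a regular 32-gon of circumradius 4.5; the r=4.5 sphere at (1.5, 14.5) contributes a regular 32-gon of circumradius √(4.5²−4.4²) = 0.943; the cylinder at (-0.5, 7) is not intersected at this z (z outside [2.5, 11]); Taking the union: the 2 present regions are separate (no shared area or edge), so areas and boundary lengths simply add and each stays a separate island — 2 connected regions; (whole slice rotated 20° about Z — lengths, areas and connectivity unchanged). The result has 2 disconnected regions.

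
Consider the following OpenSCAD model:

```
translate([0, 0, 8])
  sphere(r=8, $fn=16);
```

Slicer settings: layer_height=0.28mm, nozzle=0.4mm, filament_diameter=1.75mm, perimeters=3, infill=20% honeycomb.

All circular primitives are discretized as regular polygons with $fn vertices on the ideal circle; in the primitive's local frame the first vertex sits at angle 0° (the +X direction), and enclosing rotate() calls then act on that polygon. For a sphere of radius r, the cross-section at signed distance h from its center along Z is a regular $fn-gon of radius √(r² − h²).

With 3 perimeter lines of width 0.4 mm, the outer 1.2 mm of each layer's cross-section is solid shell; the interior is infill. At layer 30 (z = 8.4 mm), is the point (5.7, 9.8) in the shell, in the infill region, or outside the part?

outside

At z = 8.4 mm: the r=8 sphere contributes a regular 16-gon of circumradius √(8²−0.4²) = 7.990. Overall, the cross-section is a single solid region. The nearest boundary edge runs (5.65, 5.65)→(3.06, 7.38); distance from the point to it = 3.48 mm. The point is not inside any of the regions above, so it lies outside the cross-section (3.48 mm from the nearest boundary).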